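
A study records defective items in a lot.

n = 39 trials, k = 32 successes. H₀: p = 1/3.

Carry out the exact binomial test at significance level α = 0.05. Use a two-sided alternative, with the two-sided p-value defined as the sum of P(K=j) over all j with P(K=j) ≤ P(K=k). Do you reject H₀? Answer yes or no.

reject H₀: yes

Exact binomial: n=39, k=32, p₀=1/3=0.3333
P(X=j) = C(n,j)·p₀^j·(1−p₀)^(n−j); p = Σ P(X=j) over j with P(X=j) ≤ P(X=32)
p-value (two-sided) = 0.00000
At α=0.05: p < α → reject H₀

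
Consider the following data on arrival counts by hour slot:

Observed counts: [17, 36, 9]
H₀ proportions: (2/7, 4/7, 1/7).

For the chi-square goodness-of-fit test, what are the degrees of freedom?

df = k − 1 = 3 − 1 = 2

degrees of freedom = 2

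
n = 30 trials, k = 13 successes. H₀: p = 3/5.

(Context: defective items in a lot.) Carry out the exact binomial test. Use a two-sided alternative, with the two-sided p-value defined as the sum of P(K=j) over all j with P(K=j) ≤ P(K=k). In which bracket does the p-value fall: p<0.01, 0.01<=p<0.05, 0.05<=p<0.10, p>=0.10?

p-value bracket: 0.05<=p<0.10

Exact binomial: n=30, k=13, p₀=3/5=0.6000
P(X=j) = C(n,j)·p₀^j·(1−p₀)^(n−j); p = Σ P(X=j) over j with P(X=j) ≤ P(X=13)
p-value (two-sided) = 0.09164
→ bracket: 0.05<=p<0.10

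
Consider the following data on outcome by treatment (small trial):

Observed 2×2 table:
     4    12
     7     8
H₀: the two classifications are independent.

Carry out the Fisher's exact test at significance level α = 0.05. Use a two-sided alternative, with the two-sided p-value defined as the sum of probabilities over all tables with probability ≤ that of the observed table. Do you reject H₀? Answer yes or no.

Margins: r₁=16, r₂=15, c₁=11, c₂=20, n=31
p_obs = C(16,4)·C(15,7)/C(31,11); sum pmf over tables with pmf ≤ p_obs
p-value (two-sided) = 0.27337
At α=0.05: p ≥ α → fail to reject H₀

reject H₀: no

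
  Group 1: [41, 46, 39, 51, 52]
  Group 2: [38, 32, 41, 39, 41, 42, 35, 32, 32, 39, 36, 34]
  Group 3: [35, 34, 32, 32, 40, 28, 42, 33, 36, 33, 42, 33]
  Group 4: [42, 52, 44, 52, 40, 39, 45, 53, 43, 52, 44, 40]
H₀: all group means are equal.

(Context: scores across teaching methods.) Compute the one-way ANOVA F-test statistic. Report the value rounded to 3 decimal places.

Group means [45.80, 36.75, 35.00, 45.50], grand mean 39.902
SSB = Σnᵢ(x̄ᵢ−x̄)² = 957.560; SSW = ΣΣ(x−x̄ᵢ)² = 802.050
MSB = 957.560/3 = 319.1866; MSW = 802.050/37 = 21.6770
F = MSB/MSW = 14.7246
df = (3, 37)

test statistic = 14.725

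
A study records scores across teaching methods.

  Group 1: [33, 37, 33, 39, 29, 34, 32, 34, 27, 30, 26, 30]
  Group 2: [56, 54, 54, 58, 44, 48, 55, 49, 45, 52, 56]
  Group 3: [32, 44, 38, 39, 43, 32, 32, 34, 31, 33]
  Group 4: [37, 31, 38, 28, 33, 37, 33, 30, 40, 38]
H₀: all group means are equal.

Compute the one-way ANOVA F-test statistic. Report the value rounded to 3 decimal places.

Group means [32.00, 51.91, 35.80, 34.50], grand mean 38.558
SSB = Σnᵢ(x̄ᵢ−x̄)² = 2717.596; SSW = ΣΣ(x−x̄ᵢ)² = 743.009
MSB = 2717.596/3 = 905.8652; MSW = 743.009/39 = 19.0515
F = MSB/MSW = 47.5482
df = (3, 39)

test statistic = 47.548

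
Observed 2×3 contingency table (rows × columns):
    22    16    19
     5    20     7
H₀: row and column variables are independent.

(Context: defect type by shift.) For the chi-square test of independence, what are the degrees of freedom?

degrees of freedom = 2

df = (r−1)(c−1) = (2−1)·(3−1) = 2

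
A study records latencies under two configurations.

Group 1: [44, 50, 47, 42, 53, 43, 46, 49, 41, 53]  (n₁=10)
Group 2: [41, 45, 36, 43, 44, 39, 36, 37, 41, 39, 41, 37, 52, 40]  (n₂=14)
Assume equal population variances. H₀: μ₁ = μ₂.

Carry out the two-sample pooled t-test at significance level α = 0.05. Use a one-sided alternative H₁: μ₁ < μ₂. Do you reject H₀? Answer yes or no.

reject H₀: no

x̄₁=46.800, s₁=4.367, n₁=10
x̄₂=40.786, s₂=4.300, n₂=14
s_p² = [9·4.367² + 13·4.300²]/22 = 18.7253
SE = √(s_p²·(1/10+1/14)) = 1.7917
t = (46.800−40.786)/1.7917 = 3.3568
df = 22
p-value (one-sided, H₁ less) = 0.99857
At α=0.05: p ≥ α → fail to reject H₀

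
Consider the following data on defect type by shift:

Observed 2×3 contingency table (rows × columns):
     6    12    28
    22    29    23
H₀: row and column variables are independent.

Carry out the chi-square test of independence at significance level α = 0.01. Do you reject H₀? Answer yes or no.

reject H₀: yes

Row totals [46, 74], col totals [28, 41, 51], n=120
χ² = (6−10.73)²/10.73 + (12−15.72)²/15.72 + (28−19.55)²/19.55 + (22−17.27)²/17.27 + (29−25.28)²/25.28 + (23−31.45)²/31.45 = 10.7328
df = 2
p-value (upper-tail) = 0.00467
At α=0.01: p < α → reject H₀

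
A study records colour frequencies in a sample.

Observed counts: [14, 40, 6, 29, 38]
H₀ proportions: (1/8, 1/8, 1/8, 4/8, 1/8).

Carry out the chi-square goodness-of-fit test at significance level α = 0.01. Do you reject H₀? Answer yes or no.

n = 127; E_i = n·p_i = [15.88, 15.88, 15.88, 63.50, 15.88]
χ² = (14−15.88)²/15.88 + (40−15.88)²/15.88 + (6−15.88)²/15.88 + (29−63.50)²/63.50 + (38−15.88)²/15.88 = 92.6063
df = 4
p-value (upper-tail) = 0.00000
At α=0.01: p < α → reject H₀

reject H₀: yes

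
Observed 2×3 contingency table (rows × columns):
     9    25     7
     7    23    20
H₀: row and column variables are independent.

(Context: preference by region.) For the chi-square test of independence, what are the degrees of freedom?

degrees of freedom = 2

df = (r−1)(c−1) = (2−1)·(3−1) = 2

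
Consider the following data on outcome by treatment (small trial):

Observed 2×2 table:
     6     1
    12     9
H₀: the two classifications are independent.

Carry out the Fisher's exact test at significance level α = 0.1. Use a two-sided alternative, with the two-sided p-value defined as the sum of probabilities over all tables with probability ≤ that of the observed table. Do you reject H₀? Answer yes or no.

reject H₀: no

Margins: r₁=7, r₂=21, c₁=18, c₂=10, n=28
p_obs = C(7,6)·C(21,12)/C(28,18); sum pmf over tables with pmf ≤ p_obs
p-value (two-sided) = 0.36424
At α=0.1: p ≥ α → fail to reject H₀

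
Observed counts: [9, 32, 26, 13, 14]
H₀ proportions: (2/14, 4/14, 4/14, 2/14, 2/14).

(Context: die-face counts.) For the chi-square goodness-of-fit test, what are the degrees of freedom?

degrees of freedom = 4

df = k − 1 = 5 − 1 = 4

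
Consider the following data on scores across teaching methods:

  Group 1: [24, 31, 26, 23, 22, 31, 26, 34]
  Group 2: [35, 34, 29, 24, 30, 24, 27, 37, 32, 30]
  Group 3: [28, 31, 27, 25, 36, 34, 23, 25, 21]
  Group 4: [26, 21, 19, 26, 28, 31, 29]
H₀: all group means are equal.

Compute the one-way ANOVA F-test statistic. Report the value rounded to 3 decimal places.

Group means [27.12, 30.20, 27.78, 25.71], grand mean 27.912
SSB = Σnᵢ(x̄ᵢ−x̄)² = 91.276; SSW = ΣΣ(x−x̄ᵢ)² = 621.459
MSB = 91.276/3 = 30.4254; MSW = 621.459/30 = 20.7153
F = MSB/MSW = 1.4687
df = (3, 30)

test statistic = 1.469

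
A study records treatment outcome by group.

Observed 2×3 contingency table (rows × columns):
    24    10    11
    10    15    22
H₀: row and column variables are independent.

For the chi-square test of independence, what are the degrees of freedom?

df = (r−1)(c−1) = (2−1)·(3−1) = 2

degrees of freedom = 2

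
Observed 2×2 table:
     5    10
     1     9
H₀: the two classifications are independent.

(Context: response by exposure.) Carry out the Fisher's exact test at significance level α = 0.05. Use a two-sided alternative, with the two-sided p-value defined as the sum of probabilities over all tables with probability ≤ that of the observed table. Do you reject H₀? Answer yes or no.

reject H₀: no

Margins: r₁=15, r₂=10, c₁=6, c₂=19, n=25
p_obs = C(15,5)·C(10,1)/C(25,6); sum pmf over tables with pmf ≤ p_obs
p-value (two-sided) = 0.34486
At α=0.05: p ≥ α → fail to reject H₀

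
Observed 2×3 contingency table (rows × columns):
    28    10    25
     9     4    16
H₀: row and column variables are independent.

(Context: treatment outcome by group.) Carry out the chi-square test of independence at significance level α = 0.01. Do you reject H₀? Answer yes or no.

reject H₀: no

Row totals [63, 29], col totals [37, 14, 41], n=92
χ² = (28−25.34)²/25.34 + (10−9.59)²/9.59 + (25−28.08)²/28.08 + (9−11.66)²/11.66 + (4−4.41)²/4.41 + (16−12.92)²/12.92 = 2.0136
df = 2
p-value (upper-tail) = 0.36539
At α=0.01: p ≥ α → fail to reject H₀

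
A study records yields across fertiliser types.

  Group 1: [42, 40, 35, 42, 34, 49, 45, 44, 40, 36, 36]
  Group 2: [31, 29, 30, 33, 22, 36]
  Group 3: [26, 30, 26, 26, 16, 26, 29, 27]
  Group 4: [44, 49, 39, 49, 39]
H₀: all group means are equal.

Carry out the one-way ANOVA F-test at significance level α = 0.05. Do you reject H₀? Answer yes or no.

reject H₀: yes

Group means [40.27, 30.17, 25.75, 44.00], grand mean 35.000
SSB = Σnᵢ(x̄ᵢ−x̄)² = 1535.485; SSW = ΣΣ(x−x̄ᵢ)² = 558.515
MSB = 1535.485/3 = 511.8283; MSW = 558.515/26 = 21.4814
F = MSB/MSW = 23.8266
df = (3, 26)
p-value (upper-tail) = 0.00000
At α=0.05: p < α → reject H₀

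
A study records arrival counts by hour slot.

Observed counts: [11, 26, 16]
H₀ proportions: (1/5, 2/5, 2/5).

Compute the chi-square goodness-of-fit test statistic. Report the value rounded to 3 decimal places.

n = 53; E_i = n·p_i = [10.60, 21.20, 21.20]
χ² = (11−10.60)²/10.60 + (26−21.20)²/21.20 + (16−21.20)²/21.20 = 2.3774
df = 2

test statistic = 2.377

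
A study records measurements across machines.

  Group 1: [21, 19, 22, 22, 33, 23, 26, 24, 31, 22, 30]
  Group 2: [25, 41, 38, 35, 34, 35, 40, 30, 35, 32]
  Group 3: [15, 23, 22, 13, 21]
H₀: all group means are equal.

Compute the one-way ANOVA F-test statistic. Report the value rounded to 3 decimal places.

Group means [24.82, 34.50, 18.80], grand mean 27.385
SSB = Σnᵢ(x̄ᵢ−x̄)² = 947.217; SSW = ΣΣ(x−x̄ᵢ)² = 492.936
MSB = 947.217/2 = 473.6087; MSW = 492.936/23 = 21.4320
F = MSB/MSW = 22.0982
df = (2, 23)

test statistic = 22.098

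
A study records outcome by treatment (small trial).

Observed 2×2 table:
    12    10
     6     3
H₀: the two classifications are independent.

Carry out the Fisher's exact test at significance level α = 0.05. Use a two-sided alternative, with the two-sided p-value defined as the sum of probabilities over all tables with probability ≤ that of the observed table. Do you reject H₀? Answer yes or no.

reject H₀: no

Margins: r₁=22, r₂=9, c₁=18, c₂=13, n=31
p_obs = C(22,12)·C(9,6)/C(31,18); sum pmf over tables with pmf ≤ p_obs
p-value (two-sided) = 0.69613
At α=0.05: p ≥ α → fail to reject H₀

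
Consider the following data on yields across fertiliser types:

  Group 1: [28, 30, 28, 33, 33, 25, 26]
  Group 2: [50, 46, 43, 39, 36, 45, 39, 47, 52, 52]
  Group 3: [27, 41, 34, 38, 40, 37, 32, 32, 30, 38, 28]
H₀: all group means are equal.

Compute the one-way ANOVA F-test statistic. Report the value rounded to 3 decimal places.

test statistic = 24.871

Group means [29.00, 44.90, 34.27], grand mean 36.750
SSB = Σnᵢ(x̄ᵢ−x̄)² = 1152.168; SSW = ΣΣ(x−x̄ᵢ)² = 579.082
MSB = 1152.168/2 = 576.0841; MSW = 579.082/25 = 23.1633
F = MSB/MSW = 24.8706
df = (2, 25)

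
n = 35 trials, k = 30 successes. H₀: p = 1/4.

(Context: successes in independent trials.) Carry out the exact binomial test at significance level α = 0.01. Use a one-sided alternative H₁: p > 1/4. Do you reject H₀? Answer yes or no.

Exact binomial: n=35, k=30, p₀=1/4=0.2500
P(X≥30) from Σ C(n,i)·p₀^i·(1−p₀)^(n−i)
p-value (one-sided, H₁ greater) = 0.00000
At α=0.01: p < α → reject H₀

reject H₀: yes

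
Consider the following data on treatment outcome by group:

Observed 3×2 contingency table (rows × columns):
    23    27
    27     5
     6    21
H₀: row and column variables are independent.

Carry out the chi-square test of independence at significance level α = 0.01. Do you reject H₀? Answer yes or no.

reject H₀: yes

Row totals [50, 32, 27], col totals [56, 53], n=109
χ² = (23−25.69)²/25.69 + (27−24.31)²/24.31 + (27−16.44)²/16.44 + (5−15.56)²/15.56 + (6−13.87)²/13.87 + (21−13.13)²/13.13 = 23.7137
df = 2
p-value (upper-tail) = 0.00001
At α=0.01: p < α → reject H₀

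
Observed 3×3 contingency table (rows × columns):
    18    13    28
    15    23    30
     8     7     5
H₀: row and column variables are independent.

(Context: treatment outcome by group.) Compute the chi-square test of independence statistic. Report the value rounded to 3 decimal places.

Row totals [59, 68, 20], col totals [41, 43, 63], n=147
χ² = (18−16.46)²/16.46 + (13−17.26)²/17.26 + (28−25.29)²/25.29 + (15−18.97)²/18.97 + (23−19.89)²/19.89 + (30−29.14)²/29.14 + (8−5.58)²/5.58 + (7−5.85)²/5.85 + (5−8.57)²/8.57 = 5.5929
df = 4

test statistic = 5.593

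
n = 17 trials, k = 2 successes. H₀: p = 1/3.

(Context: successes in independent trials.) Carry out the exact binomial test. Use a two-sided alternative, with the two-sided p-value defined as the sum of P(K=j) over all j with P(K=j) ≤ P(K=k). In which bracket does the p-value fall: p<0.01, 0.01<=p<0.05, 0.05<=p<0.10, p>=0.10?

p-value bracket: 0.05<=p<0.10

Exact binomial: n=17, k=2, p₀=1/3=0.3333
P(X=j) = C(n,j)·p₀^j·(1−p₀)^(n−j); p = Σ P(X=j) over j with P(X=j) ≤ P(X=2)
p-value (two-sided) = 0.07144
→ bracket: 0.05<=p<0.10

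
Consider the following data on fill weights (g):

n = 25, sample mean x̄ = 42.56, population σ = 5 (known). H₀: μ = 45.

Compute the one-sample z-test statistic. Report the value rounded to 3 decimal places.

SE = σ/√n = 5/√25 = 1.0000
z = (x̄−μ₀)/SE = (42.56−45)/1.0000 = -2.4400

test statistic = -2.440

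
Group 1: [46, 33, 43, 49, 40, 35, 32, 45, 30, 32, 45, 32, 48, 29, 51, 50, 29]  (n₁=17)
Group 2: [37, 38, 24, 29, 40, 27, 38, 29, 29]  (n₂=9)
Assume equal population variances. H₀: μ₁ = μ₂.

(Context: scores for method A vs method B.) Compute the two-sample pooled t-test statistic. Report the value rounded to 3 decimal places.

test statistic = 2.281

x̄₁=39.353, s₁=8.147, n₁=17
x̄₂=32.333, s₂=5.874, n₂=9
s_p² = [16·8.147² + 8·5.874²]/24 = 55.7451
SE = √(s_p²·(1/17+1/9)) = 3.0778
t = (39.353−32.333)/3.0778 = 2.2807
df = 24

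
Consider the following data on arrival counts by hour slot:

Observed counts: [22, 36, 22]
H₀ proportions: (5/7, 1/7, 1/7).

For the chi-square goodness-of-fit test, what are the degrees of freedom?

df = k − 1 = 3 − 1 = 2

degrees of freedom = 2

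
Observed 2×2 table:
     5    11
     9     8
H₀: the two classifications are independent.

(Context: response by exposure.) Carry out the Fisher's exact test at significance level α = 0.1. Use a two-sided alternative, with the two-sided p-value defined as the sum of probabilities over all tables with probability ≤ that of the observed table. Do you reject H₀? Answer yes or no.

Margins: r₁=16, r₂=17, c₁=14, c₂=19, n=33
p_obs = C(16,5)·C(17,9)/C(33,14); sum pmf over tables with pmf ≤ p_obs
p-value (two-sided) = 0.29600
At α=0.1: p ≥ α → fail to reject H₀

reject H₀: no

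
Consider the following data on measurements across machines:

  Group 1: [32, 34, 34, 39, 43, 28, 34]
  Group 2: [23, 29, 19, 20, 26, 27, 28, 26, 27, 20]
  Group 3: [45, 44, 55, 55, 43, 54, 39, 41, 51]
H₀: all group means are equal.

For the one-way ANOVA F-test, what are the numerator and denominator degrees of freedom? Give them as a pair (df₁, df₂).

k = 3 groups, N = 26 total
df = (k−1, N−k) = (3−1, 26−3) = (2, 23)

degrees of freedom = [2, 23]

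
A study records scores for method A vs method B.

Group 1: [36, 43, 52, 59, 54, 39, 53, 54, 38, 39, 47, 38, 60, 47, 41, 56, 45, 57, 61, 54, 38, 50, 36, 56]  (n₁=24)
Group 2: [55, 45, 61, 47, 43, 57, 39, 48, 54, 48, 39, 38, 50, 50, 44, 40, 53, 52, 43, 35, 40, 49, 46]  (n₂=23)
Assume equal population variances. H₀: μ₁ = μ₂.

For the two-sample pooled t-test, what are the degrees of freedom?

df = n₁ + n₂ − 2 = 24 + 23 − 2 = 45

degrees of freedom = 45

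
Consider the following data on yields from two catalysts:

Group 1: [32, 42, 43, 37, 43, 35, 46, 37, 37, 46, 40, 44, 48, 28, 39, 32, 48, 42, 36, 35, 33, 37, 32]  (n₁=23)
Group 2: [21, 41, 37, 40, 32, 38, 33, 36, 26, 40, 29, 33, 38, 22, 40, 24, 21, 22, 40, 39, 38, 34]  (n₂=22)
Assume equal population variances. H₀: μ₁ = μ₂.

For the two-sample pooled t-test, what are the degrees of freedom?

degrees of freedom = 43

df = n₁ + n₂ − 2 = 23 + 22 − 2 = 43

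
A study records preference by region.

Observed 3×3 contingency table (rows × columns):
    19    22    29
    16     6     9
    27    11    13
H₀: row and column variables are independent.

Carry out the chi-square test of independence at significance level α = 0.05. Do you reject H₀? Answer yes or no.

Row totals [70, 31, 51], col totals [62, 39, 51], n=152
χ² = (19−28.55)²/28.55 + (22−17.96)²/17.96 + (29−23.49)²/23.49 + (16−12.64)²/12.64 + (6−7.95)²/7.95 + (9−10.40)²/10.40 + (27−20.80)²/20.80 + (11−13.09)²/13.09 + (13−17.11)²/17.11 = 10.1244
df = 4
p-value (upper-tail) = 0.03838
At α=0.05: p < α → reject H₀

reject H₀: yes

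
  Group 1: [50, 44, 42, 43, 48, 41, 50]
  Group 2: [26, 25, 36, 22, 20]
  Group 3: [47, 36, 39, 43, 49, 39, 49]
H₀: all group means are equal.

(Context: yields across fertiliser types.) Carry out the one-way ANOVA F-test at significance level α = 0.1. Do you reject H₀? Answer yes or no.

reject H₀: yes

Group means [45.43, 25.80, 43.14], grand mean 39.421
SSB = Σnᵢ(x̄ᵢ−x̄)² = 1277.260; SSW = ΣΣ(x−x̄ᵢ)² = 409.371
MSB = 1277.260/2 = 638.6301; MSW = 409.371/16 = 25.5857
F = MSB/MSW = 24.9604
df = (2, 16)
p-value (upper-tail) = 0.00001
At α=0.1: p < α → reject H₀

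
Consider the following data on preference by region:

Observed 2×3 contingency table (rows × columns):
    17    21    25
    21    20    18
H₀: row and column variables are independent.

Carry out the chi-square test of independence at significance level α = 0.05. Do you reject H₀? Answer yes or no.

Row totals [63, 59], col totals [38, 41, 43], n=122
χ² = (17−19.62)²/19.62 + (21−21.17)²/21.17 + (25−22.20)²/22.20 + (21−18.38)²/18.38 + (20−19.83)²/19.83 + (18−20.80)²/20.80 = 1.4554
df = 2
p-value (upper-tail) = 0.48302
At α=0.05: p ≥ α → fail to reject H₀

reject H₀: no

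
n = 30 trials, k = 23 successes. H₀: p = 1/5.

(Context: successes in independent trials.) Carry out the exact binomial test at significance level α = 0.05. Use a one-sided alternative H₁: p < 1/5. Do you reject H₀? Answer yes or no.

reject H₀: no

Exact binomial: n=30, k=23, p₀=1/5=0.2000
P(X≤23) from Σ C(n,i)·p₀^i·(1−p₀)^(n−i)
p-value (one-sided, H₁ less) = 1.00000
At α=0.05: p ≥ α → fail to reject H₀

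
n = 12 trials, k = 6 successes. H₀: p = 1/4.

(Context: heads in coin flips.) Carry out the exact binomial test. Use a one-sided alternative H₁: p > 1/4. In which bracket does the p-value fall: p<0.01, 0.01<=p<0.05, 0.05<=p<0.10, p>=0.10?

Exact binomial: n=12, k=6, p₀=1/4=0.2500
P(X≥6) from Σ C(n,i)·p₀^i·(1−p₀)^(n−i)
p-value (one-sided, H₁ greater) = 0.05440
→ bracket: 0.05<=p<0.10

p-value bracket: 0.05<=p<0.10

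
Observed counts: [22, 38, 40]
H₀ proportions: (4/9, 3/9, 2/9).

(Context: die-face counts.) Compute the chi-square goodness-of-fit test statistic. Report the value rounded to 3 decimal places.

n = 100; E_i = n·p_i = [44.44, 33.33, 22.22]
χ² = (22−44.44)²/44.44 + (38−33.33)²/33.33 + (40−22.22)²/22.22 = 26.2100
df = 2

test statistic = 26.210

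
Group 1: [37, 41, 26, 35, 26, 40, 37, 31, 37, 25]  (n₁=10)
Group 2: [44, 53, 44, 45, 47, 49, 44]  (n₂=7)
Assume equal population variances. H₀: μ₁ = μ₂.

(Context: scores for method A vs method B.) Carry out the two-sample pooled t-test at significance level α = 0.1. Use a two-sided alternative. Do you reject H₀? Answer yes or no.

reject H₀: yes

x̄₁=33.500, s₁=6.042, n₁=10
x̄₂=46.571, s₂=3.409, n₂=7
s_p² = [9·6.042² + 6·3.409²]/15 = 26.5476
SE = √(s_p²·(1/10+1/7)) = 2.5391
t = (33.500−46.571)/2.5391 = -5.1480
df = 15
p-value (two-sided) = 0.00012
At α=0.1: p < α → reject H₀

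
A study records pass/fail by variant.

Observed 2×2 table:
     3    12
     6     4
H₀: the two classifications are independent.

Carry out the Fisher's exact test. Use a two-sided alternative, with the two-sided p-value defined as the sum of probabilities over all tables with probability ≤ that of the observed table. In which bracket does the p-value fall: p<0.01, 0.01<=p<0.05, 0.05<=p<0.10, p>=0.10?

p-value bracket: 0.05<=p<0.10

Margins: r₁=15, r₂=10, c₁=9, c₂=16, n=25
p_obs = C(15,3)·C(10,6)/C(25,9); sum pmf over tables with pmf ≤ p_obs
p-value (two-sided) = 0.08722
→ bracket: 0.05<=p<0.10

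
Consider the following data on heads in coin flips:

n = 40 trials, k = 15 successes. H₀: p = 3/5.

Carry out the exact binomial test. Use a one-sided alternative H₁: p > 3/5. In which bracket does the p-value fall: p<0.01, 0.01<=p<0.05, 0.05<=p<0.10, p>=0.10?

Exact binomial: n=40, k=15, p₀=3/5=0.6000
P(X≥15) from Σ C(n,i)·p₀^i·(1−p₀)^(n−i)
p-value (one-sided, H₁ greater) = 0.99878
→ bracket: p>=0.10

p-value bracket: p>=0.10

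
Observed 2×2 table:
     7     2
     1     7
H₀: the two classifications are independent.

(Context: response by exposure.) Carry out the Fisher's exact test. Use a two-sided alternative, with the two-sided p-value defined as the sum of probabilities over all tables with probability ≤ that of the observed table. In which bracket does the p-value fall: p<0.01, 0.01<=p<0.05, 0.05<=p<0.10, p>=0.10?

p-value bracket: 0.01<=p<0.05

Margins: r₁=9, r₂=8, c₁=8, c₂=9, n=17
p_obs = C(9,7)·C(8,1)/C(17,8); sum pmf over tables with pmf ≤ p_obs
p-value (two-sided) = 0.01522
→ bracket: 0.01<=p<0.05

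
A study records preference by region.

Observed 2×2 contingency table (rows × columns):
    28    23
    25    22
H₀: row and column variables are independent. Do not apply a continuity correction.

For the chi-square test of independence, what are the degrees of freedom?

degrees of freedom = 1

df = (r−1)(c−1) = (2−1)·(2−1) = 1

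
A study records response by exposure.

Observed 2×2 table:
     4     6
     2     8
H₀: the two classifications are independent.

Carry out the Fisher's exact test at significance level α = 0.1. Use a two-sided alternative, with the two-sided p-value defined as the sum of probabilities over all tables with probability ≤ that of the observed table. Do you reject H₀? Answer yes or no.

Margins: r₁=10, r₂=10, c₁=6, c₂=14, n=20
p_obs = C(10,4)·C(10,2)/C(20,6); sum pmf over tables with pmf ≤ p_obs
p-value (two-sided) = 0.62848
At α=0.1: p ≥ α → fail to reject H₀

reject H₀: no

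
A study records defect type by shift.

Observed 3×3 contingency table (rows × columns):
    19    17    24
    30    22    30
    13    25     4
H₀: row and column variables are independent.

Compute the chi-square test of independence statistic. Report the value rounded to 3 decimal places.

test statistic = 18.453

Row totals [60, 82, 42], col totals [62, 64, 58], n=184
χ² = (19−20.22)²/20.22 + (17−20.87)²/20.87 + (24−18.91)²/18.91 + (30−27.63)²/27.63 + (22−28.52)²/28.52 + (30−25.85)²/25.85 + (13−14.15)²/14.15 + (25−14.61)²/14.61 + (4−13.24)²/13.24 = 18.4534
df = 4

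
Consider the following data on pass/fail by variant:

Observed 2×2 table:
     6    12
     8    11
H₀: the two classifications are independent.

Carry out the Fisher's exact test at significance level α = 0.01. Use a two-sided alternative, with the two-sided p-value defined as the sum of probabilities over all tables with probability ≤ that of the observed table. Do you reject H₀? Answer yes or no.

Margins: r₁=18, r₂=19, c₁=14, c₂=23, n=37
p_obs = C(18,6)·C(19,8)/C(37,14); sum pmf over tables with pmf ≤ p_obs
p-value (two-sided) = 0.73743
At α=0.01: p ≥ α → fail to reject H₀

reject H₀: no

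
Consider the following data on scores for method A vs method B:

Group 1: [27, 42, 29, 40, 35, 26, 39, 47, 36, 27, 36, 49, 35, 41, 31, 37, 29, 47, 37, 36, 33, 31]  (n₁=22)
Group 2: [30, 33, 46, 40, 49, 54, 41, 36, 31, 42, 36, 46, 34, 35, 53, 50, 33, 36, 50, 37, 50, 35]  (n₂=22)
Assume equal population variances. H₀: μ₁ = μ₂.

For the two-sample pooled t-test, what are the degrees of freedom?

degrees of freedom = 42

df = n₁ + n₂ − 2 = 22 + 22 − 2 = 42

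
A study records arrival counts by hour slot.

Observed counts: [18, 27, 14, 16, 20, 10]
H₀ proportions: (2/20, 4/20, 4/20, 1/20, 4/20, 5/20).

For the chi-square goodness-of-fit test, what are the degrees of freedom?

df = k − 1 = 6 − 1 = 5

degrees of freedom = 5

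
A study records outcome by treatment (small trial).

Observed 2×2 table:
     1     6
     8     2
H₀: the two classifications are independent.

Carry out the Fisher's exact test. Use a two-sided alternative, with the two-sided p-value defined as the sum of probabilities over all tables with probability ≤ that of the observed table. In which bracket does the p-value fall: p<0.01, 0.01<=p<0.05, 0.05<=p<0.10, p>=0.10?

Margins: r₁=7, r₂=10, c₁=9, c₂=8, n=17
p_obs = C(7,1)·C(10,8)/C(17,9); sum pmf over tables with pmf ≤ p_obs
p-value (two-sided) = 0.01522
→ bracket: 0.01<=p<0.05

p-value bracket: 0.01<=p<0.05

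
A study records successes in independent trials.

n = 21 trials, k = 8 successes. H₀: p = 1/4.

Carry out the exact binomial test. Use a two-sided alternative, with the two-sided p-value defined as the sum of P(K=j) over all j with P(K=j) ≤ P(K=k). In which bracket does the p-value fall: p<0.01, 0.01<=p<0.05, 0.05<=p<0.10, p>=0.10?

p-value bracket: p>=0.10

Exact binomial: n=21, k=8, p₀=1/4=0.2500
P(X=j) = C(n,j)·p₀^j·(1−p₀)^(n−j); p = Σ P(X=j) over j with P(X=j) ≤ P(X=8)
p-value (two-sided) = 0.20444
→ bracket: p>=0.10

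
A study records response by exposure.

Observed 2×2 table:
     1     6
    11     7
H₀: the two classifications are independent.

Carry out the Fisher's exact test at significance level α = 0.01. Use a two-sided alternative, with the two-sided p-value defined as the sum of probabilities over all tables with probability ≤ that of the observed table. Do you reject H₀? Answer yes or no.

reject H₀: no

Margins: r₁=7, r₂=18, c₁=12, c₂=13, n=25
p_obs = C(7,1)·C(18,11)/C(25,12); sum pmf over tables with pmf ≤ p_obs
p-value (two-sided) = 0.07304
At α=0.01: p ≥ α → fail to reject H₀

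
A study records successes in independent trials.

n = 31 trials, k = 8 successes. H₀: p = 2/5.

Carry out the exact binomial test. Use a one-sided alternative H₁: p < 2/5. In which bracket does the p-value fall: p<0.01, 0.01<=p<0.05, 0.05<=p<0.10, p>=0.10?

Exact binomial: n=31, k=8, p₀=2/5=0.4000
P(X≤8) from Σ C(n,i)·p₀^i·(1−p₀)^(n−i)
p-value (one-sided, H₁ less) = 0.07382
→ bracket: 0.05<=p<0.10

p-value bracket: 0.05<=p<0.10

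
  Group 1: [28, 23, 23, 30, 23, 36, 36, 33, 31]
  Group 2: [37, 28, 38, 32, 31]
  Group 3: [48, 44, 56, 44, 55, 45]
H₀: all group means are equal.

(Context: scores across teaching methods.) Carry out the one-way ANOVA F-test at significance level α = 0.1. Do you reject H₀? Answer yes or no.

reject H₀: yes

Group means [29.22, 33.20, 48.67], grand mean 36.050
SSB = Σnᵢ(x̄ᵢ−x̄)² = 1415.261; SSW = ΣΣ(x−x̄ᵢ)² = 449.689
MSB = 1415.261/2 = 707.6306; MSW = 449.689/17 = 26.4523
F = MSB/MSW = 26.7512
df = (2, 17)
p-value (upper-tail) = 0.00001
At α=0.1: p < α → reject H₀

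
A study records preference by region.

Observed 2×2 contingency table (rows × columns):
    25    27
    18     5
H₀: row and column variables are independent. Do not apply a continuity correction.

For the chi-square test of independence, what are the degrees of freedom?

df = (r−1)(c−1) = (2−1)·(2−1) = 1

degrees of freedom = 1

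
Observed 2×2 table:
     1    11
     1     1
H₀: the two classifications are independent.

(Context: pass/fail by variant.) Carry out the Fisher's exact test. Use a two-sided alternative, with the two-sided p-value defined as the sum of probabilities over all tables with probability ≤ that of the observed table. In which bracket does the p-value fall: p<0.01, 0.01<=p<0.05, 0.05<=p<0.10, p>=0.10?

p-value bracket: p>=0.10

Margins: r₁=12, r₂=2, c₁=2, c₂=12, n=14
p_obs = C(12,1)·C(2,1)/C(14,2); sum pmf over tables with pmf ≤ p_obs
p-value (two-sided) = 0.27473
→ bracket: p>=0.10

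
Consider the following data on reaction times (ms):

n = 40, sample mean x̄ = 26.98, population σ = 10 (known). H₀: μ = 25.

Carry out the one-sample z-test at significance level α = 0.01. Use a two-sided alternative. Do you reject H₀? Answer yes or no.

SE = σ/√n = 10/√40 = 1.5811
z = (x̄−μ₀)/SE = (26.98−25)/1.5811 = 1.2523
p-value (two-sided) = 0.21047
At α=0.01: p ≥ α → fail to reject H₀

reject H₀: no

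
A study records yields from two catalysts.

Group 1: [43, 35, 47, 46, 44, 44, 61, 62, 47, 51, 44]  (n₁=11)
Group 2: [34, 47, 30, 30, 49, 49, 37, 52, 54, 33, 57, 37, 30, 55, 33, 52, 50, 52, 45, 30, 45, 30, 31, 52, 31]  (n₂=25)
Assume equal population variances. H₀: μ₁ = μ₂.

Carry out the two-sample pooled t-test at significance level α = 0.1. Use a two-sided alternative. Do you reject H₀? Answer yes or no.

x̄₁=47.636, s₁=7.877, n₁=11
x̄₂=41.800, s₂=9.958, n₂=25
s_p² = [10·7.877² + 24·9.958²]/34 = 88.2513
SE = √(s_p²·(1/11+1/25)) = 3.3990
t = (47.636−41.800)/3.3990 = 1.7171
df = 34
p-value (two-sided) = 0.09506
At α=0.1: p < α → reject H₀

reject H₀: yes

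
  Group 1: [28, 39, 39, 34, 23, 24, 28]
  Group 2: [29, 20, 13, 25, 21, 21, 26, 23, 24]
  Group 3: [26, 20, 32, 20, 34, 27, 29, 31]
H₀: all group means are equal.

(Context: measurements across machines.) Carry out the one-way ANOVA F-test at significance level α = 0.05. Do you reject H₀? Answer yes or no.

Group means [30.71, 22.44, 27.38], grand mean 26.500
SSB = Σnᵢ(x̄ᵢ−x̄)² = 278.474; SSW = ΣΣ(x−x̄ᵢ)² = 623.526
MSB = 278.474/2 = 139.2371; MSW = 623.526/21 = 29.6917
F = MSB/MSW = 4.6894
df = (2, 21)
p-value (upper-tail) = 0.02072
At α=0.05: p < α → reject H₀

reject H₀: yes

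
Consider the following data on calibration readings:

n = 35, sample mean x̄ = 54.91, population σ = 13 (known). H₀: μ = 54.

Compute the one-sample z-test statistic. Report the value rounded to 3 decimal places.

test statistic = 0.414

SE = σ/√n = 13/√35 = 2.1974
z = (x̄−μ₀)/SE = (54.91−54)/2.1974 = 0.4141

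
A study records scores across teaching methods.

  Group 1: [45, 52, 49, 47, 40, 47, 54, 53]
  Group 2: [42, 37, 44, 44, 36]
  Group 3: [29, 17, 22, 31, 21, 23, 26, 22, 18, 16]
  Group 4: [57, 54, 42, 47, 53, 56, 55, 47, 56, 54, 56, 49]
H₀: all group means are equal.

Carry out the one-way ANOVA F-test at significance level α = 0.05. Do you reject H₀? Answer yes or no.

Group means [48.38, 40.60, 22.50, 52.17], grand mean 41.171
SSB = Σnᵢ(x̄ᵢ−x̄)² = 5353.730; SSW = ΣΣ(x−x̄ᵢ)² = 683.242
MSB = 5353.730/3 = 1784.5766; MSW = 683.242/31 = 22.0401
F = MSB/MSW = 80.9697
df = (3, 31)
p-value (upper-tail) = 0.00000
At α=0.05: p < α → reject H₀

reject H₀: yes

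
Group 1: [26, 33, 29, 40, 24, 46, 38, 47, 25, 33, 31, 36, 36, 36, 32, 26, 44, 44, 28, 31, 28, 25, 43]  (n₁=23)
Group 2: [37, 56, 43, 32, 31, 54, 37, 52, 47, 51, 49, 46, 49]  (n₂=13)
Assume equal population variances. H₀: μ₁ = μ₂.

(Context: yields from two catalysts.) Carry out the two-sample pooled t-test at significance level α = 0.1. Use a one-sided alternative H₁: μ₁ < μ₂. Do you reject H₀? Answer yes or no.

x̄₁=33.957, s₁=7.289, n₁=23
x̄₂=44.923, s₂=8.271, n₂=13
s_p² = [22·7.289² + 12·8.271²]/34 = 58.5259
SE = √(s_p²·(1/23+1/13)) = 2.6545
t = (33.957−44.923)/2.6545 = -4.1312
df = 34
p-value (one-sided, H₁ less) = 0.00011
At α=0.1: p < α → reject H₀

reject H₀: yes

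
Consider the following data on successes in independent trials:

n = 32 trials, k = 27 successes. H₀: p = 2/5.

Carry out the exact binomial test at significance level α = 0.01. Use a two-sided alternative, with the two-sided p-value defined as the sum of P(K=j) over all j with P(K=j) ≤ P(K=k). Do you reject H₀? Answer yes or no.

Exact binomial: n=32, k=27, p₀=2/5=0.4000
P(X=j) = C(n,j)·p₀^j·(1−p₀)^(n−j); p = Σ P(X=j) over j with P(X=j) ≤ P(X=27)
p-value (two-sided) = 0.00000
At α=0.01: p < α → reject H₀

reject H₀: yes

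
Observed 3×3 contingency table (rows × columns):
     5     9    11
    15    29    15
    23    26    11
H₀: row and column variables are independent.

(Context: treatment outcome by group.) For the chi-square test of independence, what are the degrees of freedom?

degrees of freedom = 4

df = (r−1)(c−1) = (3−1)·(3−1) = 4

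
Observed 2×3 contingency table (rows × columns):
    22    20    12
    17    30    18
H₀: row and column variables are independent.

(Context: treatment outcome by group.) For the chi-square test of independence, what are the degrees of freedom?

df = (r−1)(c−1) = (2−1)·(3−1) = 2

degrees of freedom = 2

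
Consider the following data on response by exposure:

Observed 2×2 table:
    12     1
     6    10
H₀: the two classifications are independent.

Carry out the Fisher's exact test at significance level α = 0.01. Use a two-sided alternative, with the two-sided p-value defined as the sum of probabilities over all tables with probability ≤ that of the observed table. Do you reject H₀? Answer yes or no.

reject H₀: yes

Margins: r₁=13, r₂=16, c₁=18, c₂=11, n=29
p_obs = C(13,12)·C(16,6)/C(29,18); sum pmf over tables with pmf ≤ p_obs
p-value (two-sided) = 0.00575
At α=0.01: p < α → reject H₀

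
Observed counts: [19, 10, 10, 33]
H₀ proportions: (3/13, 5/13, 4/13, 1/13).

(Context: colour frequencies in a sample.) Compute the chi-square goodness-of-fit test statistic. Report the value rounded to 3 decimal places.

n = 72; E_i = n·p_i = [16.62, 27.69, 22.15, 5.54]
χ² = (19−16.62)²/16.62 + (10−27.69)²/27.69 + (10−22.15)²/22.15 + (33−5.54)²/5.54 = 154.4769
df = 3

test statistic = 154.477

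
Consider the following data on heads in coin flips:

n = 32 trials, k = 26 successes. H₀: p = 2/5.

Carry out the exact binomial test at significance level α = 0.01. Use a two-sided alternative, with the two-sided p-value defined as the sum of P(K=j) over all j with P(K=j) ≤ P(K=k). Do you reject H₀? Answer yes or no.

reject H₀: yes

Exact binomial: n=32, k=26, p₀=2/5=0.4000
P(X=j) = C(n,j)·p₀^j·(1−p₀)^(n−j); p = Σ P(X=j) over j with P(X=j) ≤ P(X=26)
p-value (two-sided) = 0.00000
At α=0.01: p < α → reject H₀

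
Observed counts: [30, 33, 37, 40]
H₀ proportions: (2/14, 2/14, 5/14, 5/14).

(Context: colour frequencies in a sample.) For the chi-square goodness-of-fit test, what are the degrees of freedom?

degrees of freedom = 3

df = k − 1 = 4 − 1 = 3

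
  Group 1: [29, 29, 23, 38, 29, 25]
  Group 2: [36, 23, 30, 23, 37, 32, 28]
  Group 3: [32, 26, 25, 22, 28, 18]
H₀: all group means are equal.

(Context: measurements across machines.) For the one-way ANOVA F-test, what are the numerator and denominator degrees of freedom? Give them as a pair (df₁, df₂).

degrees of freedom = [2, 16]

k = 3 groups, N = 19 total
df = (k−1, N−k) = (3−1, 19−3) = (2, 16)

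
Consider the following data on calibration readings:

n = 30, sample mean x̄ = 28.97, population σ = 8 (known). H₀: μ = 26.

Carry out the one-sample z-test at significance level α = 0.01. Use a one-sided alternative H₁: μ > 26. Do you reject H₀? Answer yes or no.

SE = σ/√n = 8/√30 = 1.4606
z = (x̄−μ₀)/SE = (28.97−26)/1.4606 = 2.0334
p-value (one-sided, H₁ greater) = 0.02101
At α=0.01: p ≥ α → fail to reject H₀

reject H₀: no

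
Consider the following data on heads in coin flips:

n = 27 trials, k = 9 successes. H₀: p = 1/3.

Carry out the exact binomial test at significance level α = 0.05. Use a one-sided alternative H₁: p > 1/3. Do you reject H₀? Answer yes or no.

reject H₀: no

Exact binomial: n=27, k=9, p₀=1/3=0.3333
P(X≥9) from Σ C(n,i)·p₀^i·(1−p₀)^(n−i)
p-value (one-sided, H₁ greater) = 0.57190
At α=0.05: p ≥ α → fail to reject H₀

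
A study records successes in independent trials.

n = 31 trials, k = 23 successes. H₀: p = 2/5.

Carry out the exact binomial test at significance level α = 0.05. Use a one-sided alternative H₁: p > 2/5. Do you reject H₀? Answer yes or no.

Exact binomial: n=31, k=23, p₀=2/5=0.4000
P(X≥23) from Σ C(n,i)·p₀^i·(1−p₀)^(n−i)
p-value (one-sided, H₁ greater) = 0.00012
At α=0.05: p < α → reject H₀

reject H₀: yes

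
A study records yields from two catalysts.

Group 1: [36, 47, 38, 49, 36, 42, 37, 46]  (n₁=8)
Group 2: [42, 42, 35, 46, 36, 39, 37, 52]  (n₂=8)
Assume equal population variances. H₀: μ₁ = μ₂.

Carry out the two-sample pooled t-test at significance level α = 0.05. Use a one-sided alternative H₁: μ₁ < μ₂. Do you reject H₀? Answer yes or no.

x̄₁=41.375, s₁=5.344, n₁=8
x̄₂=41.125, s₂=5.718, n₂=8
s_p² = [7·5.344² + 7·5.718²]/14 = 30.6250
SE = √(s_p²·(1/8+1/8)) = 2.7670
t = (41.375−41.125)/2.7670 = 0.0904
df = 14
p-value (one-sided, H₁ less) = 0.53536
At α=0.05: p ≥ α → fail to reject H₀

reject H₀: no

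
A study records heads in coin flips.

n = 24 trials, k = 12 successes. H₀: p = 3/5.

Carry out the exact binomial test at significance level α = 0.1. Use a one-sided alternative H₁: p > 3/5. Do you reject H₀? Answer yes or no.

reject H₀: no

Exact binomial: n=24, k=12, p₀=3/5=0.6000
P(X≥12) from Σ C(n,i)·p₀^i·(1−p₀)^(n−i)
p-value (one-sided, H₁ greater) = 0.88573
At α=0.1: p ≥ α → fail to reject H₀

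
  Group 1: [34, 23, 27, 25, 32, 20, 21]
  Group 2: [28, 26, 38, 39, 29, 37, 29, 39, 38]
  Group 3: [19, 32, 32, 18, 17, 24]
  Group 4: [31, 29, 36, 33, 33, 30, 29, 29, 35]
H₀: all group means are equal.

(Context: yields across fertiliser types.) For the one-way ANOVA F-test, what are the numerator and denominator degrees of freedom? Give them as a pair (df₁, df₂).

k = 4 groups, N = 31 total
df = (k−1, N−k) = (4−1, 31−4) = (3, 27)

degrees of freedom = [3, 27]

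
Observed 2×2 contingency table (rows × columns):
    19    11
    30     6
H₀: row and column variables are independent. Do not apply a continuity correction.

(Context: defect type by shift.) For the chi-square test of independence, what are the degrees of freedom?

df = (r−1)(c−1) = (2−1)·(2−1) = 1

degrees of freedom = 1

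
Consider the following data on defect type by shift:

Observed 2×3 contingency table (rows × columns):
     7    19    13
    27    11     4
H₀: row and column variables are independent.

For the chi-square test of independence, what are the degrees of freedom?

degrees of freedom = 2

df = (r−1)(c−1) = (2−1)·(3−1) = 2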